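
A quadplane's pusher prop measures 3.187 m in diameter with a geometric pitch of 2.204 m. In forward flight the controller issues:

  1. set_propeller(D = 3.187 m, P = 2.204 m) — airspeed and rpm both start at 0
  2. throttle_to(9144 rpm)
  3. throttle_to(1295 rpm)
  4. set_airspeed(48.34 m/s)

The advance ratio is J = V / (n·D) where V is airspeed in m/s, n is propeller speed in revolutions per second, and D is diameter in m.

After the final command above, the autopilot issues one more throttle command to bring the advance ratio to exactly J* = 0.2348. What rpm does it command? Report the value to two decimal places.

set_propeller: D = 3.187 m, P = 2.204 m (p = P/D = 0.691559); state ← (V=0, rpm=0)
throttle_to(9144): rpm ← 9144
throttle_to(1295): rpm ← 1295
set_airspeed(48.34): V ← 48.34 m/s
final state: V = 48.34 m/s, rpm = 1295 → n = rpm/60 = 21.583333 rev/s
target J* = 0.2348; solve J* = V/(n·D) for n: n = V/(J*·D) = 48.34/(0.2348 × 3.187) = 64.599103 rev/s
rpm = 60·n = 3875.946202

rpm = 3875.95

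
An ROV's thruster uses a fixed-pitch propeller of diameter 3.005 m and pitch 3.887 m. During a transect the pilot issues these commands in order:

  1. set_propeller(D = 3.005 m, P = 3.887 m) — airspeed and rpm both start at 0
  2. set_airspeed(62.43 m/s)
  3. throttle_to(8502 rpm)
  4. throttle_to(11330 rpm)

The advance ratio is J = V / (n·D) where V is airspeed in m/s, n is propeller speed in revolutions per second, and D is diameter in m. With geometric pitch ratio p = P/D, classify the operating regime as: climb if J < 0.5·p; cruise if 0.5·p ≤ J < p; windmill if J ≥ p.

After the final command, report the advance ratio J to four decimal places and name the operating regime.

J = 0.1100, regime = climb

set_propeller: D = 3.005 m, P = 3.887 m (p = P/D = 1.293511); state ← (V=0, rpm=0)
set_airspeed(62.43): V ← 62.43 m/s
throttle_to(8502): rpm ← 8502
throttle_to(11330): rpm ← 11330
final state: V = 62.43 m/s, rpm = 11330 → n = rpm/60 = 188.833333 rev/s
J = V / (n·D) = 62.43 / (188.833333 × 3.005) = 0.110020
regime bands: climb J<0.6468 | cruise [0.6468, 1.2935) | windmill J≥1.2935
J = 0.1100 → climb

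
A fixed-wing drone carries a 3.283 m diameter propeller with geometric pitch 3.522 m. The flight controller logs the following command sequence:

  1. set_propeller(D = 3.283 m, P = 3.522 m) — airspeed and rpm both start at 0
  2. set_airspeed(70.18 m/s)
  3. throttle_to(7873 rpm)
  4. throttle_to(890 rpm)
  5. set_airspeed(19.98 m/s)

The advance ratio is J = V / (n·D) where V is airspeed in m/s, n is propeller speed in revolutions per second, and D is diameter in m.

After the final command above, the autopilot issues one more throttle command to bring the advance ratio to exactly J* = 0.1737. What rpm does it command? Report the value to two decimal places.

rpm = 2102.21

set_propeller: D = 3.283 m, P = 3.522 m (p = P/D = 1.072799); state ← (V=0, rpm=0)
set_airspeed(70.18): V ← 70.18 m/s
throttle_to(7873): rpm ← 7873
throttle_to(890): rpm ← 890
set_airspeed(19.98): V ← 19.98 m/s
final state: V = 19.98 m/s, rpm = 890 → n = rpm/60 = 14.833333 rev/s
target J* = 0.1737; solve J* = V/(n·D) for n: n = V/(J*·D) = 19.98/(0.1737 × 3.283) = 35.036828 rev/s
rpm = 60·n = 2102.209688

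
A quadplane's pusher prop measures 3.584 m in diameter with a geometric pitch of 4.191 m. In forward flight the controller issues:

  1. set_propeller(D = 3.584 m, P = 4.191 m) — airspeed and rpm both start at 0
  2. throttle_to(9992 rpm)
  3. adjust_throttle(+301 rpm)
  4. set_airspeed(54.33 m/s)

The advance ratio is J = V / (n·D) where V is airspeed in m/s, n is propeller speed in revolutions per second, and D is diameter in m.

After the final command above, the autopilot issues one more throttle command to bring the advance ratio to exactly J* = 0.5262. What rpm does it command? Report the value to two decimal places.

set_propeller: D = 3.584 m, P = 4.191 m (p = P/D = 1.169364); state ← (V=0, rpm=0)
throttle_to(9992): rpm ← 9992
adjust_throttle(+301): rpm ← 9992 +301 = 10293
set_airspeed(54.33): V ← 54.33 m/s
final state: V = 54.33 m/s, rpm = 10293 → n = rpm/60 = 171.550000 rev/s
target J* = 0.5262; solve J* = V/(n·D) for n: n = V/(J*·D) = 54.33/(0.5262 × 3.584) = 28.808514 rev/s
rpm = 60·n = 1728.510853

rpm = 1728.51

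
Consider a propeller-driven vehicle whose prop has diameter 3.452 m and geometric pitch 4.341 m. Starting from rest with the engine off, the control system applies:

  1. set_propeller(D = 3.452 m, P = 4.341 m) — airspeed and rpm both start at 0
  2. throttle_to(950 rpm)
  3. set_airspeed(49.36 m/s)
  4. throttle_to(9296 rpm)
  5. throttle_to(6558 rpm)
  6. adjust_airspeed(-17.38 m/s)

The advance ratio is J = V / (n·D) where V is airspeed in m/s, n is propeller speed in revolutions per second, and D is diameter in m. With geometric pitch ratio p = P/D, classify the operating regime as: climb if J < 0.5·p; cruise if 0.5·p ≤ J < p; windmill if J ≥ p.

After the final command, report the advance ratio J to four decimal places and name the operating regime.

J = 0.0848, regime = climb

set_propeller: D = 3.452 m, P = 4.341 m (p = P/D = 1.257532); state ← (V=0, rpm=0)
throttle_to(950): rpm ← 950
set_airspeed(49.36): V ← 49.36 m/s
throttle_to(9296): rpm ← 9296
throttle_to(6558): rpm ← 6558
adjust_airspeed(-17.38): V ← 49.36 -17.38 = 31.98 m/s
final state: V = 31.98 m/s, rpm = 6558 → n = rpm/60 = 109.300000 rev/s
J = V / (n·D) = 31.98 / (109.300000 × 3.452) = 0.084759
regime bands: climb J<0.6288 | cruise [0.6288, 1.2575) | windmill J≥1.2575
J = 0.0848 → climb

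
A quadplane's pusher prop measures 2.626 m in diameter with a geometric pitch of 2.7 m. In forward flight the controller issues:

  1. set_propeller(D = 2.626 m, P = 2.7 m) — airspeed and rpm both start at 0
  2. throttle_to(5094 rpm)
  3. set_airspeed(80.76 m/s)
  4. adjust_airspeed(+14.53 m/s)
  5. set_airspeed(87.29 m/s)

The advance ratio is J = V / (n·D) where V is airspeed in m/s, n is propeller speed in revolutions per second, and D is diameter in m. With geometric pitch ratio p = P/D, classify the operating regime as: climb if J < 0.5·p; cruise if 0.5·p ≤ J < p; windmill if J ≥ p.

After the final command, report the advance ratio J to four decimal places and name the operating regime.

set_propeller: D = 2.626 m, P = 2.7 m (p = P/D = 1.028180); state ← (V=0, rpm=0)
throttle_to(5094): rpm ← 5094
set_airspeed(80.76): V ← 80.76 m/s
adjust_airspeed(+14.53): V ← 80.76 +14.53 = 95.29 m/s
set_airspeed(87.29): V ← 87.29 m/s
final state: V = 87.29 m/s, rpm = 5094 → n = rpm/60 = 84.900000 rev/s
J = V / (n·D) = 87.29 / (84.900000 × 2.626) = 0.391527
regime bands: climb J<0.5141 | cruise [0.5141, 1.0282) | windmill J≥1.0282
J = 0.3915 → climb

J = 0.3915, regime = climb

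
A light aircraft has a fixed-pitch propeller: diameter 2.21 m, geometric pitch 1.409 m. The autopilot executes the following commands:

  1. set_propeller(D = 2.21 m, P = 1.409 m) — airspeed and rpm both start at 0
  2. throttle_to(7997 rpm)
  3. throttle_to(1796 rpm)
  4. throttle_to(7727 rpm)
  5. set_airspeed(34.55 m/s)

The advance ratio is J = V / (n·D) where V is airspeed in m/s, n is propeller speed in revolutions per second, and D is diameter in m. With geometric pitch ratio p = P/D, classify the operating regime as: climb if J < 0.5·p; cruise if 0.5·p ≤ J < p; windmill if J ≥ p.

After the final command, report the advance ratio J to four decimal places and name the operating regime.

set_propeller: D = 2.21 m, P = 1.409 m (p = P/D = 0.637557); state ← (V=0, rpm=0)
throttle_to(7997): rpm ← 7997
throttle_to(1796): rpm ← 1796
throttle_to(7727): rpm ← 7727
set_airspeed(34.55): V ← 34.55 m/s
final state: V = 34.55 m/s, rpm = 7727 → n = rpm/60 = 128.783333 rev/s
J = V / (n·D) = 34.55 / (128.783333 × 2.21) = 0.121394
regime bands: climb J<0.3188 | cruise [0.3188, 0.6376) | windmill J≥0.6376
J = 0.1214 → climb

J = 0.1214, regime = climb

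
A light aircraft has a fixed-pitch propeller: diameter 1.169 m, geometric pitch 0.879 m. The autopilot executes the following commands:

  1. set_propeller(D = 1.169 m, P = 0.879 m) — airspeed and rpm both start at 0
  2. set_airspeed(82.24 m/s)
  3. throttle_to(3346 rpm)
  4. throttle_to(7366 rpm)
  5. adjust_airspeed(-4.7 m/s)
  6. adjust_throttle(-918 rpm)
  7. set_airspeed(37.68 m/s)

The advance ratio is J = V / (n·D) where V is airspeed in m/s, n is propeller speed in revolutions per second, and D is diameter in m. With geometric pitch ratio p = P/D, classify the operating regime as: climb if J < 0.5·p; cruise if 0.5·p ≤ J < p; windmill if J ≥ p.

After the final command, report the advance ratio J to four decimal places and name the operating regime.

set_propeller: D = 1.169 m, P = 0.879 m (p = P/D = 0.751925); state ← (V=0, rpm=0)
set_airspeed(82.24): V ← 82.24 m/s
throttle_to(3346): rpm ← 3346
throttle_to(7366): rpm ← 7366
adjust_airspeed(-4.7): V ← 82.24 -4.7 = 77.54 m/s
adjust_throttle(-918): rpm ← 7366 -918 = 6448
set_airspeed(37.68): V ← 37.68 m/s
final state: V = 37.68 m/s, rpm = 6448 → n = rpm/60 = 107.466667 rev/s
J = V / (n·D) = 37.68 / (107.466667 × 1.169) = 0.299932
regime bands: climb J<0.3760 | cruise [0.3760, 0.7519) | windmill J≥0.7519
J = 0.2999 → climb

J = 0.2999, regime = climb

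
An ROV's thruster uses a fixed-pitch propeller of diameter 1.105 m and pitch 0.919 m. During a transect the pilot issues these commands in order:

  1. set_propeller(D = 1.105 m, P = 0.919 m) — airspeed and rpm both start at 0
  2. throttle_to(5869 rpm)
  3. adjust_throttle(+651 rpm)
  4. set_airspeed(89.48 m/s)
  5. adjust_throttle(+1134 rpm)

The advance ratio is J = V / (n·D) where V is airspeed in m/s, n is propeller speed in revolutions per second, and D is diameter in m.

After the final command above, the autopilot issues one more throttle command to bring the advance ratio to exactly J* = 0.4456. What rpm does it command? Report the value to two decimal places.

rpm = 10903.60

set_propeller: D = 1.105 m, P = 0.919 m (p = P/D = 0.831674); state ← (V=0, rpm=0)
throttle_to(5869): rpm ← 5869
adjust_throttle(+651): rpm ← 5869 +651 = 6520
set_airspeed(89.48): V ← 89.48 m/s
adjust_throttle(+1134): rpm ← 6520 +1134 = 7654
final state: V = 89.48 m/s, rpm = 7654 → n = rpm/60 = 127.566667 rev/s
target J* = 0.4456; solve J* = V/(n·D) for n: n = V/(J*·D) = 89.48/(0.4456 × 1.105) = 181.726606 rev/s
rpm = 60·n = 10903.596351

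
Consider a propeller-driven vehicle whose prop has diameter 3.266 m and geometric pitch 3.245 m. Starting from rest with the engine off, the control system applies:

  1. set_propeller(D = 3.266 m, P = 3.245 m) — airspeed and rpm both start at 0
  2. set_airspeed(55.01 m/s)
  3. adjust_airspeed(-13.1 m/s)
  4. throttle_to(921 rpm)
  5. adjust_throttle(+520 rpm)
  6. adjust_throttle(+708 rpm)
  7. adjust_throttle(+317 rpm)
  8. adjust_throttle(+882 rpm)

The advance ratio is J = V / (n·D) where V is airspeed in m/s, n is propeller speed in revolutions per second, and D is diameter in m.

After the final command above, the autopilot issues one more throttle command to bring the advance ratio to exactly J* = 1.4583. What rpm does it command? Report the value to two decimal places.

set_propeller: D = 3.266 m, P = 3.245 m (p = P/D = 0.993570); state ← (V=0, rpm=0)
set_airspeed(55.01): V ← 55.01 m/s
adjust_airspeed(-13.1): V ← 55.01 -13.1 = 41.91 m/s
throttle_to(921): rpm ← 921
adjust_throttle(+520): rpm ← 921 +520 = 1441
adjust_throttle(+708): rpm ← 1441 +708 = 2149
adjust_throttle(+317): rpm ← 2149 +317 = 2466
adjust_throttle(+882): rpm ← 2466 +882 = 3348
final state: V = 41.91 m/s, rpm = 3348 → n = rpm/60 = 55.800000 rev/s
target J* = 1.4583; solve J* = V/(n·D) for n: n = V/(J*·D) = 41.91/(1.4583 × 3.266) = 8.799431 rev/s
rpm = 60·n = 527.965878

rpm = 527.97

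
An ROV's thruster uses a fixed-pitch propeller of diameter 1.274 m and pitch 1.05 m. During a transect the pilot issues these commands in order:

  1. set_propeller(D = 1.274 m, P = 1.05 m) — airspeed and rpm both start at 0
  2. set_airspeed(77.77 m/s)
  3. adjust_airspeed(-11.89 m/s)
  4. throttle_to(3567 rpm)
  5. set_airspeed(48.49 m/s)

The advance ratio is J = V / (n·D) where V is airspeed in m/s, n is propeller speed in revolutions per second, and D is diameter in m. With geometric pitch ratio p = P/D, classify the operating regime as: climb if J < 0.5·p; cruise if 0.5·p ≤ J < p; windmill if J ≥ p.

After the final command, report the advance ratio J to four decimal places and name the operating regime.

J = 0.6402, regime = cruise

set_propeller: D = 1.274 m, P = 1.05 m (p = P/D = 0.824176); state ← (V=0, rpm=0)
set_airspeed(77.77): V ← 77.77 m/s
adjust_airspeed(-11.89): V ← 77.77 -11.89 = 65.88 m/s
throttle_to(3567): rpm ← 3567
set_airspeed(48.49): V ← 48.49 m/s
final state: V = 48.49 m/s, rpm = 3567 → n = rpm/60 = 59.450000 rev/s
J = V / (n·D) = 48.49 / (59.450000 × 1.274) = 0.640222
regime bands: climb J<0.4121 | cruise [0.4121, 0.8242) | windmill J≥0.8242
J = 0.6402 → cruise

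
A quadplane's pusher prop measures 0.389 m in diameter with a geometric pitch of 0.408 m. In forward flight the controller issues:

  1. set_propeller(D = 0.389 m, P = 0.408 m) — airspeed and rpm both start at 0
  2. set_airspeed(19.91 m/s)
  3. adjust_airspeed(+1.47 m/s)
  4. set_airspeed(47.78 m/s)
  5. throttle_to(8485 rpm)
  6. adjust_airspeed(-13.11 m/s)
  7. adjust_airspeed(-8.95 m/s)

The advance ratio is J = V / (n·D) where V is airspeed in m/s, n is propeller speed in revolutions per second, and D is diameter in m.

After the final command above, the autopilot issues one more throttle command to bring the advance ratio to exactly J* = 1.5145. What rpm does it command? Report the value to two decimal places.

rpm = 2619.41

set_propeller: D = 0.389 m, P = 0.408 m (p = P/D = 1.048843); state ← (V=0, rpm=0)
set_airspeed(19.91): V ← 19.91 m/s
adjust_airspeed(+1.47): V ← 19.91 +1.47 = 21.38 m/s
set_airspeed(47.78): V ← 47.78 m/s
throttle_to(8485): rpm ← 8485
adjust_airspeed(-13.11): V ← 47.78 -13.11 = 34.67 m/s
adjust_airspeed(-8.95): V ← 34.67 -8.95 = 25.72 m/s
final state: V = 25.72 m/s, rpm = 8485 → n = rpm/60 = 141.416667 rev/s
target J* = 1.5145; solve J* = V/(n·D) for n: n = V/(J*·D) = 25.72/(1.5145 × 0.389) = 43.656819 rev/s
rpm = 60·n = 2619.409122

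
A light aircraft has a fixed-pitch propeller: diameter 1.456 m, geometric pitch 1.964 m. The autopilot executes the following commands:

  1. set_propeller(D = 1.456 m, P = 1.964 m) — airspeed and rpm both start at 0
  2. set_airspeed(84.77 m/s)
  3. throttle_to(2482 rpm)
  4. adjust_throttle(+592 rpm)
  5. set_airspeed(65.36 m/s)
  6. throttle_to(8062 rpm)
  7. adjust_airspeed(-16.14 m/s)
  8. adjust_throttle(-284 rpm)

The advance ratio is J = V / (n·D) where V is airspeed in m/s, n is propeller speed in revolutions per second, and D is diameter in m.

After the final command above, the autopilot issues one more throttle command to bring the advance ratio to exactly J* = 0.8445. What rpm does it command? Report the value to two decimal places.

rpm = 2401.77

set_propeller: D = 1.456 m, P = 1.964 m (p = P/D = 1.348901); state ← (V=0, rpm=0)
set_airspeed(84.77): V ← 84.77 m/s
throttle_to(2482): rpm ← 2482
adjust_throttle(+592): rpm ← 2482 +592 = 3074
set_airspeed(65.36): V ← 65.36 m/s
throttle_to(8062): rpm ← 8062
adjust_airspeed(-16.14): V ← 65.36 -16.14 = 49.22 m/s
adjust_throttle(-284): rpm ← 8062 -284 = 7778
final state: V = 49.22 m/s, rpm = 7778 → n = rpm/60 = 129.633333 rev/s
target J* = 0.8445; solve J* = V/(n·D) for n: n = V/(J*·D) = 49.22/(0.8445 × 1.456) = 40.029538 rev/s
rpm = 60·n = 2401.772295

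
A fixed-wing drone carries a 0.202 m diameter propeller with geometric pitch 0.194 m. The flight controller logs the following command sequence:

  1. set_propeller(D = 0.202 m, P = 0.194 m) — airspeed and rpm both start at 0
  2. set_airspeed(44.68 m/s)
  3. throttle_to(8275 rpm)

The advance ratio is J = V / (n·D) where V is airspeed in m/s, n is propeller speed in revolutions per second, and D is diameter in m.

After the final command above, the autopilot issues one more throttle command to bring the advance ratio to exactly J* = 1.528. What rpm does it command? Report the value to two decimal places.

set_propeller: D = 0.202 m, P = 0.194 m (p = P/D = 0.960396); state ← (V=0, rpm=0)
set_airspeed(44.68): V ← 44.68 m/s
throttle_to(8275): rpm ← 8275
final state: V = 44.68 m/s, rpm = 8275 → n = rpm/60 = 137.916667 rev/s
target J* = 1.528; solve J* = V/(n·D) for n: n = V/(J*·D) = 44.68/(1.528 × 0.202) = 144.756622 rev/s
rpm = 60·n = 8685.397336

rpm = 8685.40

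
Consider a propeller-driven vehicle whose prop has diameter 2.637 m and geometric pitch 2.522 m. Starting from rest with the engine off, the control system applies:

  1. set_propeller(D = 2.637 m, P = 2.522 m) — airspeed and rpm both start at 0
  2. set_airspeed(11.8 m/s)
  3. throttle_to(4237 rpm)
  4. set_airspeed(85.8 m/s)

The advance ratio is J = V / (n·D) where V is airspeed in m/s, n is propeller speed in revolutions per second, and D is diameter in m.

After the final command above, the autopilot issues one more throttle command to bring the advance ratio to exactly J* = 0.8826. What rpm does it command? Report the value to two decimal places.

set_propeller: D = 2.637 m, P = 2.522 m (p = P/D = 0.956390); state ← (V=0, rpm=0)
set_airspeed(11.8): V ← 11.8 m/s
throttle_to(4237): rpm ← 4237
set_airspeed(85.8): V ← 85.8 m/s
final state: V = 85.8 m/s, rpm = 4237 → n = rpm/60 = 70.616667 rev/s
target J* = 0.8826; solve J* = V/(n·D) for n: n = V/(J*·D) = 85.8/(0.8826 × 2.637) = 36.864915 rev/s
rpm = 60·n = 2211.894890

rpm = 2211.89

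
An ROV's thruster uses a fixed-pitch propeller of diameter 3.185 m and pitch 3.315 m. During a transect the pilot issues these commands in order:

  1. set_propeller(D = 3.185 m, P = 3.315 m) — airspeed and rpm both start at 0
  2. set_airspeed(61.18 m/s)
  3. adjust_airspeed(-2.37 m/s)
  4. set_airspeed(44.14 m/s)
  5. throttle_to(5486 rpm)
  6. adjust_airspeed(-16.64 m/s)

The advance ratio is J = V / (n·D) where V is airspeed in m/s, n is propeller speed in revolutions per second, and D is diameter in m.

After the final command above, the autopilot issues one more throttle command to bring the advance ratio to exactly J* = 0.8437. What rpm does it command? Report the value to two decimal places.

set_propeller: D = 3.185 m, P = 3.315 m (p = P/D = 1.040816); state ← (V=0, rpm=0)
set_airspeed(61.18): V ← 61.18 m/s
adjust_airspeed(-2.37): V ← 61.18 -2.37 = 58.81 m/s
set_airspeed(44.14): V ← 44.14 m/s
throttle_to(5486): rpm ← 5486
adjust_airspeed(-16.64): V ← 44.14 -16.64 = 27.5 m/s
final state: V = 27.5 m/s, rpm = 5486 → n = rpm/60 = 91.433333 rev/s
target J* = 0.8437; solve J* = V/(n·D) for n: n = V/(J*·D) = 27.5/(0.8437 × 3.185) = 10.233760 rev/s
rpm = 60·n = 614.025572

rpm = 614.03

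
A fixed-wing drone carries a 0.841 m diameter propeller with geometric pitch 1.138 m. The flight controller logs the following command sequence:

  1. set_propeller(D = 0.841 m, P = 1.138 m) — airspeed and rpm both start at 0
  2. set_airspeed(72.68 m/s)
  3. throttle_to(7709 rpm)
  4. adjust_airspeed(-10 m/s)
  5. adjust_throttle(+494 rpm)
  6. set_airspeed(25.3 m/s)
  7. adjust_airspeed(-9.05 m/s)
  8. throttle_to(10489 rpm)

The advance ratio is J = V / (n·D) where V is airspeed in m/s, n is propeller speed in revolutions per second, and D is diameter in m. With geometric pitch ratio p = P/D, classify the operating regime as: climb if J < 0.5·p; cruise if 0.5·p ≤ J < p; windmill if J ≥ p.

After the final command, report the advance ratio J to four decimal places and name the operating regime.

set_propeller: D = 0.841 m, P = 1.138 m (p = P/D = 1.353151); state ← (V=0, rpm=0)
set_airspeed(72.68): V ← 72.68 m/s
throttle_to(7709): rpm ← 7709
adjust_airspeed(-10): V ← 72.68 -10 = 62.68 m/s
adjust_throttle(+494): rpm ← 7709 +494 = 8203
set_airspeed(25.3): V ← 25.3 m/s
adjust_airspeed(-9.05): V ← 25.3 -9.05 = 16.25 m/s
throttle_to(10489): rpm ← 10489
final state: V = 16.25 m/s, rpm = 10489 → n = rpm/60 = 174.816667 rev/s
J = V / (n·D) = 16.25 / (174.816667 × 0.841) = 0.110529
regime bands: climb J<0.6766 | cruise [0.6766, 1.3532) | windmill J≥1.3532
J = 0.1105 → climb

J = 0.1105, regime = climb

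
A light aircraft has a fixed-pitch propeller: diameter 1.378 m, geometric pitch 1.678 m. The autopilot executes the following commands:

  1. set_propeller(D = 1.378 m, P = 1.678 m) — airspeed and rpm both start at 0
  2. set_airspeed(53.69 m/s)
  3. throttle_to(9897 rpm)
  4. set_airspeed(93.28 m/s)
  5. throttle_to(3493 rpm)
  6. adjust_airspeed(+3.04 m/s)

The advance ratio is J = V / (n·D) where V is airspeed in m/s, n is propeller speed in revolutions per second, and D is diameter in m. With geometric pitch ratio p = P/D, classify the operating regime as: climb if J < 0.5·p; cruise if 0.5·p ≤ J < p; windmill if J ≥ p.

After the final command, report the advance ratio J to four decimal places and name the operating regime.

J = 1.2007, regime = cruise

set_propeller: D = 1.378 m, P = 1.678 m (p = P/D = 1.217707); state ← (V=0, rpm=0)
set_airspeed(53.69): V ← 53.69 m/s
throttle_to(9897): rpm ← 9897
set_airspeed(93.28): V ← 93.28 m/s
throttle_to(3493): rpm ← 3493
adjust_airspeed(+3.04): V ← 93.28 +3.04 = 96.32 m/s
final state: V = 96.32 m/s, rpm = 3493 → n = rpm/60 = 58.216667 rev/s
J = V / (n·D) = 96.32 / (58.216667 × 1.378) = 1.200660
regime bands: climb J<0.6089 | cruise [0.6089, 1.2177) | windmill J≥1.2177
J = 1.2007 → cruise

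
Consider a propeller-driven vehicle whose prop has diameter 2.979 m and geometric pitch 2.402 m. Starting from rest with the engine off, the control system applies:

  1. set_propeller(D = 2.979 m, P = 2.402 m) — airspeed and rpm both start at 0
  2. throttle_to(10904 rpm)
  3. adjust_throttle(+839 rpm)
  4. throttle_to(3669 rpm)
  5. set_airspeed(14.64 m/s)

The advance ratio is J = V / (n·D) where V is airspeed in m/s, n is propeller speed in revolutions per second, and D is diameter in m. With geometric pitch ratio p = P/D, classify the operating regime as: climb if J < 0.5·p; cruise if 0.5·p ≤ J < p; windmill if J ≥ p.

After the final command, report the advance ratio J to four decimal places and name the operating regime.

set_propeller: D = 2.979 m, P = 2.402 m (p = P/D = 0.806311); state ← (V=0, rpm=0)
throttle_to(10904): rpm ← 10904
adjust_throttle(+839): rpm ← 10904 +839 = 11743
throttle_to(3669): rpm ← 3669
set_airspeed(14.64): V ← 14.64 m/s
final state: V = 14.64 m/s, rpm = 3669 → n = rpm/60 = 61.150000 rev/s
J = V / (n·D) = 14.64 / (61.150000 × 2.979) = 0.080366
regime bands: climb J<0.4032 | cruise [0.4032, 0.8063) | windmill J≥0.8063
J = 0.0804 → climb

J = 0.0804, regime = climb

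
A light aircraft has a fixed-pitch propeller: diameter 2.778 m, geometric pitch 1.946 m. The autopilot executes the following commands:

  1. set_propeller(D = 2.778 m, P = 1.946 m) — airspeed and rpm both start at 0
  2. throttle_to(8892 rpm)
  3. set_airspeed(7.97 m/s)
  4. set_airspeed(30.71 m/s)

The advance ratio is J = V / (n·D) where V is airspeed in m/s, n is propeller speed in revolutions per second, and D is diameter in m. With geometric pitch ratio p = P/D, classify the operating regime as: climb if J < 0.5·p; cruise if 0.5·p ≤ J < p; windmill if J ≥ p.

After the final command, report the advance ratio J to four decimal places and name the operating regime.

J = 0.0746, regime = climb

set_propeller: D = 2.778 m, P = 1.946 m (p = P/D = 0.700504); state ← (V=0, rpm=0)
throttle_to(8892): rpm ← 8892
set_airspeed(7.97): V ← 7.97 m/s
set_airspeed(30.71): V ← 30.71 m/s
final state: V = 30.71 m/s, rpm = 8892 → n = rpm/60 = 148.200000 rev/s
J = V / (n·D) = 30.71 / (148.200000 × 2.778) = 0.074593
regime bands: climb J<0.3503 | cruise [0.3503, 0.7005) | windmill J≥0.7005
J = 0.0746 → climb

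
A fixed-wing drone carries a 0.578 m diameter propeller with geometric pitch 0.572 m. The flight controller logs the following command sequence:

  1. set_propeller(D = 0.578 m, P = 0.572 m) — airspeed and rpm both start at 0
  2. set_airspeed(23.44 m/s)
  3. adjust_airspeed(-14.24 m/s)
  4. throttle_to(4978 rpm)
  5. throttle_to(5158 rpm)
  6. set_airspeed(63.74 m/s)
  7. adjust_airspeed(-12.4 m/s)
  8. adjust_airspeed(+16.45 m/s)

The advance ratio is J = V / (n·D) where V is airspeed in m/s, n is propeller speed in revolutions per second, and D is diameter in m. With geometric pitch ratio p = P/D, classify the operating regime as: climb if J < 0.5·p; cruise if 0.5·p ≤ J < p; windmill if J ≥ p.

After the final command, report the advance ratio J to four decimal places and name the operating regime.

set_propeller: D = 0.578 m, P = 0.572 m (p = P/D = 0.989619); state ← (V=0, rpm=0)
set_airspeed(23.44): V ← 23.44 m/s
adjust_airspeed(-14.24): V ← 23.44 -14.24 = 9.2 m/s
throttle_to(4978): rpm ← 4978
throttle_to(5158): rpm ← 5158
set_airspeed(63.74): V ← 63.74 m/s
adjust_airspeed(-12.4): V ← 63.74 -12.4 = 51.34 m/s
adjust_airspeed(+16.45): V ← 51.34 +16.45 = 67.79 m/s
final state: V = 67.79 m/s, rpm = 5158 → n = rpm/60 = 85.966667 rev/s
J = V / (n·D) = 67.79 / (85.966667 × 0.578) = 1.364293
regime bands: climb J<0.4948 | cruise [0.4948, 0.9896) | windmill J≥0.9896
J = 1.3643 → windmill

J = 1.3643, regime = windmill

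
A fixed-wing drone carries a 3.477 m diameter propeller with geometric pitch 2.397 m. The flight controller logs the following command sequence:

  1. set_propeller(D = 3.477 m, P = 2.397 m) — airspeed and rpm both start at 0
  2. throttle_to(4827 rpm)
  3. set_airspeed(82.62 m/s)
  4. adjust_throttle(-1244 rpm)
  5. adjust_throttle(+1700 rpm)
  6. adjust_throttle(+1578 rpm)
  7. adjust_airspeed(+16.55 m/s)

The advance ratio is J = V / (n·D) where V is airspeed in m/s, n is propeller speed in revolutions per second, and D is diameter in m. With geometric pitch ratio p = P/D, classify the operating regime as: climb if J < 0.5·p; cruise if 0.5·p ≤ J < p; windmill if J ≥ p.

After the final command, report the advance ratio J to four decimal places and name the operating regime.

J = 0.2494, regime = climb

set_propeller: D = 3.477 m, P = 2.397 m (p = P/D = 0.689387); state ← (V=0, rpm=0)
throttle_to(4827): rpm ← 4827
set_airspeed(82.62): V ← 82.62 m/s
adjust_throttle(-1244): rpm ← 4827 -1244 = 3583
adjust_throttle(+1700): rpm ← 3583 +1700 = 5283
adjust_throttle(+1578): rpm ← 5283 +1578 = 6861
adjust_airspeed(+16.55): V ← 82.62 +16.55 = 99.17 m/s
final state: V = 99.17 m/s, rpm = 6861 → n = rpm/60 = 114.350000 rev/s
J = V / (n·D) = 99.17 / (114.350000 × 3.477) = 0.249425
regime bands: climb J<0.3447 | cruise [0.3447, 0.6894) | windmill J≥0.6894
J = 0.2494 → climb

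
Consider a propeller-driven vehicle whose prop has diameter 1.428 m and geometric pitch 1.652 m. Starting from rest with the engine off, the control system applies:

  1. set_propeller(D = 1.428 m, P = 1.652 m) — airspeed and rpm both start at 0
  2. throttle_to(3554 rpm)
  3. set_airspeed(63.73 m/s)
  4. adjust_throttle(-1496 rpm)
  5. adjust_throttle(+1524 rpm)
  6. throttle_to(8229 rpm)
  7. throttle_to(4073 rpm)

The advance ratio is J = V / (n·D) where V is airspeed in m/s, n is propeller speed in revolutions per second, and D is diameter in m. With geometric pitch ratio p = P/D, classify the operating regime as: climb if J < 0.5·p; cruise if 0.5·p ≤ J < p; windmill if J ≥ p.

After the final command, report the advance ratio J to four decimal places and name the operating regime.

J = 0.6574, regime = cruise

set_propeller: D = 1.428 m, P = 1.652 m (p = P/D = 1.156863); state ← (V=0, rpm=0)
throttle_to(3554): rpm ← 3554
set_airspeed(63.73): V ← 63.73 m/s
adjust_throttle(-1496): rpm ← 3554 -1496 = 2058
adjust_throttle(+1524): rpm ← 2058 +1524 = 3582
throttle_to(8229): rpm ← 8229
throttle_to(4073): rpm ← 4073
final state: V = 63.73 m/s, rpm = 4073 → n = rpm/60 = 67.883333 rev/s
J = V / (n·D) = 63.73 / (67.883333 × 1.428) = 0.657435
regime bands: climb J<0.5784 | cruise [0.5784, 1.1569) | windmill J≥1.1569
J = 0.6574 → cruise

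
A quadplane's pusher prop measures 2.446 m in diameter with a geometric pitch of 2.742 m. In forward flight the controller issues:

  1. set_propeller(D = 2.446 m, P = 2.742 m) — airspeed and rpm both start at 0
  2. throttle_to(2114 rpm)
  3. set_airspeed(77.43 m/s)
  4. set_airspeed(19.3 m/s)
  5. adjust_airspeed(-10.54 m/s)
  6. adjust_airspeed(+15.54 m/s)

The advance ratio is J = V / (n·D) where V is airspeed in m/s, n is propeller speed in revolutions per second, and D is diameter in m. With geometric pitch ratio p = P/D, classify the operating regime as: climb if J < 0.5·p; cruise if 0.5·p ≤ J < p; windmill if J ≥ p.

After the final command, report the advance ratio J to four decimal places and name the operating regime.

J = 0.2820, regime = climb

set_propeller: D = 2.446 m, P = 2.742 m (p = P/D = 1.121014); state ← (V=0, rpm=0)
throttle_to(2114): rpm ← 2114
set_airspeed(77.43): V ← 77.43 m/s
set_airspeed(19.3): V ← 19.3 m/s
adjust_airspeed(-10.54): V ← 19.3 -10.54 = 8.76 m/s
adjust_airspeed(+15.54): V ← 8.76 +15.54 = 24.3 m/s
final state: V = 24.3 m/s, rpm = 2114 → n = rpm/60 = 35.233333 rev/s
J = V / (n·D) = 24.3 / (35.233333 × 2.446) = 0.281966
regime bands: climb J<0.5605 | cruise [0.5605, 1.1210) | windmill J≥1.1210
J = 0.2820 → climb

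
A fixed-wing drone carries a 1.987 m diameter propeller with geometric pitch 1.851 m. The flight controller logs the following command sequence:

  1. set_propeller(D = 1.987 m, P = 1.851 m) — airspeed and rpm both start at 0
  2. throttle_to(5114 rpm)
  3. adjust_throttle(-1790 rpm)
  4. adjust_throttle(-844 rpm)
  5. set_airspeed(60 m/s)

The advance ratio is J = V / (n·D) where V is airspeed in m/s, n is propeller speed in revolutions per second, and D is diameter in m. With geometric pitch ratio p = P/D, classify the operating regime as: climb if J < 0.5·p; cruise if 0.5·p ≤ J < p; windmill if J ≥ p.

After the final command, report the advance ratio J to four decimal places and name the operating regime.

J = 0.7306, regime = cruise

set_propeller: D = 1.987 m, P = 1.851 m (p = P/D = 0.931555); state ← (V=0, rpm=0)
throttle_to(5114): rpm ← 5114
adjust_throttle(-1790): rpm ← 5114 -1790 = 3324
adjust_throttle(-844): rpm ← 3324 -844 = 2480
set_airspeed(60): V ← 60 m/s
final state: V = 60 m/s, rpm = 2480 → n = rpm/60 = 41.333333 rev/s
J = V / (n·D) = 60 / (41.333333 × 1.987) = 0.730555
regime bands: climb J<0.4658 | cruise [0.4658, 0.9316) | windmill J≥0.9316
J = 0.7306 → cruise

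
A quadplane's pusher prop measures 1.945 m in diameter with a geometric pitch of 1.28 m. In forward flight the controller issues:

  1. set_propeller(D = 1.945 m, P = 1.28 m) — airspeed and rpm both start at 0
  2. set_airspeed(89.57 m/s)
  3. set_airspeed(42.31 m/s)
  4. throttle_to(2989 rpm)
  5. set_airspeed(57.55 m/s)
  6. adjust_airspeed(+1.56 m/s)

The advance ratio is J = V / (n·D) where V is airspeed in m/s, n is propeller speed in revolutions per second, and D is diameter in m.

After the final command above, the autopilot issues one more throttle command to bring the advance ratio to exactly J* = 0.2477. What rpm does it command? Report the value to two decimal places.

set_propeller: D = 1.945 m, P = 1.28 m (p = P/D = 0.658098); state ← (V=0, rpm=0)
set_airspeed(89.57): V ← 89.57 m/s
set_airspeed(42.31): V ← 42.31 m/s
throttle_to(2989): rpm ← 2989
set_airspeed(57.55): V ← 57.55 m/s
adjust_airspeed(+1.56): V ← 57.55 +1.56 = 59.11 m/s
final state: V = 59.11 m/s, rpm = 2989 → n = rpm/60 = 49.816667 rev/s
target J* = 0.2477; solve J* = V/(n·D) for n: n = V/(J*·D) = 59.11/(0.2477 × 1.945) = 122.691746 rev/s
rpm = 60·n = 7361.504764

rpm = 7361.50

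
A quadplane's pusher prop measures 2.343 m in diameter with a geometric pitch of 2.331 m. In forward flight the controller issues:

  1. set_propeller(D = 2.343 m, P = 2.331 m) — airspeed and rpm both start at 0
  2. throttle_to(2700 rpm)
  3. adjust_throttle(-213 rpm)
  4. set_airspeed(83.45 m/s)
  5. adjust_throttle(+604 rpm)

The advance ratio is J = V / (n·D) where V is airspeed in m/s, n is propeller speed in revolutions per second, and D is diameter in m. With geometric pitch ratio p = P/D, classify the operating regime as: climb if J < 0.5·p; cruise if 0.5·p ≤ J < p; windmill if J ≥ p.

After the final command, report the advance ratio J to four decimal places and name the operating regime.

J = 0.6914, regime = cruise

set_propeller: D = 2.343 m, P = 2.331 m (p = P/D = 0.994878); state ← (V=0, rpm=0)
throttle_to(2700): rpm ← 2700
adjust_throttle(-213): rpm ← 2700 -213 = 2487
set_airspeed(83.45): V ← 83.45 m/s
adjust_throttle(+604): rpm ← 2487 +604 = 3091
final state: V = 83.45 m/s, rpm = 3091 → n = rpm/60 = 51.516667 rev/s
J = V / (n·D) = 83.45 / (51.516667 × 2.343) = 0.691363
regime bands: climb J<0.4974 | cruise [0.4974, 0.9949) | windmill J≥0.9949
J = 0.6914 → cruise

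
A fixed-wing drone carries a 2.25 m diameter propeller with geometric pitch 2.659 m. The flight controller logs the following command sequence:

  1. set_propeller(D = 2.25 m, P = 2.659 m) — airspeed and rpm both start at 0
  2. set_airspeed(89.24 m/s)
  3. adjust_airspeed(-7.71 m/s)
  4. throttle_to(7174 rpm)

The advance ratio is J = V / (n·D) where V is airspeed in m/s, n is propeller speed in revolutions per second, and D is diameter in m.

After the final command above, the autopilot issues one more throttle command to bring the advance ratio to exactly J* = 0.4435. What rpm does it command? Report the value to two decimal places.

rpm = 4902.22

set_propeller: D = 2.25 m, P = 2.659 m (p = P/D = 1.181778); state ← (V=0, rpm=0)
set_airspeed(89.24): V ← 89.24 m/s
adjust_airspeed(-7.71): V ← 89.24 -7.71 = 81.53 m/s
throttle_to(7174): rpm ← 7174
final state: V = 81.53 m/s, rpm = 7174 → n = rpm/60 = 119.566667 rev/s
target J* = 0.4435; solve J* = V/(n·D) for n: n = V/(J*·D) = 81.53/(0.4435 × 2.25) = 81.703620 rev/s
rpm = 60·n = 4902.217212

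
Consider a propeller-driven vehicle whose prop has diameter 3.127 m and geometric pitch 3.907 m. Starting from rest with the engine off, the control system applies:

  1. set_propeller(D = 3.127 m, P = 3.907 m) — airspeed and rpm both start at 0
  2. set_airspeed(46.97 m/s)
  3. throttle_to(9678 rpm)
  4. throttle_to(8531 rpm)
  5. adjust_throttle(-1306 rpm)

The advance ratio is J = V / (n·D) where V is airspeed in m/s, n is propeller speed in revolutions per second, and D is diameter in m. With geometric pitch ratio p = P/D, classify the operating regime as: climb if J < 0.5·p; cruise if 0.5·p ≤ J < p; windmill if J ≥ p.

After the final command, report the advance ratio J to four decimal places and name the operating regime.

J = 0.1247, regime = climb

set_propeller: D = 3.127 m, P = 3.907 m (p = P/D = 1.249440); state ← (V=0, rpm=0)
set_airspeed(46.97): V ← 46.97 m/s
throttle_to(9678): rpm ← 9678
throttle_to(8531): rpm ← 8531
adjust_throttle(-1306): rpm ← 8531 -1306 = 7225
final state: V = 46.97 m/s, rpm = 7225 → n = rpm/60 = 120.416667 rev/s
J = V / (n·D) = 46.97 / (120.416667 × 3.127) = 0.124740
regime bands: climb J<0.6247 | cruise [0.6247, 1.2494) | windmill J≥1.2494
J = 0.1247 → climb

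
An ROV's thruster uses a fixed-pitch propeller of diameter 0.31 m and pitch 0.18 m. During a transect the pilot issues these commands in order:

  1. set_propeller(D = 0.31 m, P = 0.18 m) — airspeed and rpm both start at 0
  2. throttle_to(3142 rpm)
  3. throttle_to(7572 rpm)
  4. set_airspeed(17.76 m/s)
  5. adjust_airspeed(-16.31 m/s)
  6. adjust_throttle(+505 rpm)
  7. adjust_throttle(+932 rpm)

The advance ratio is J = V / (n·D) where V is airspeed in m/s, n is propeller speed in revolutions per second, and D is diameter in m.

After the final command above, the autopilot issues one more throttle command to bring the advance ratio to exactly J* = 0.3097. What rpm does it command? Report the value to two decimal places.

rpm = 906.18

set_propeller: D = 0.31 m, P = 0.18 m (p = P/D = 0.580645); state ← (V=0, rpm=0)
throttle_to(3142): rpm ← 3142
throttle_to(7572): rpm ← 7572
set_airspeed(17.76): V ← 17.76 m/s
adjust_airspeed(-16.31): V ← 17.76 -16.31 = 1.45 m/s
adjust_throttle(+505): rpm ← 7572 +505 = 8077
adjust_throttle(+932): rpm ← 8077 +932 = 9009
final state: V = 1.45 m/s, rpm = 9009 → n = rpm/60 = 150.150000 rev/s
target J* = 0.3097; solve J* = V/(n·D) for n: n = V/(J*·D) = 1.45/(0.3097 × 0.31) = 15.103065 rev/s
rpm = 60·n = 906.183924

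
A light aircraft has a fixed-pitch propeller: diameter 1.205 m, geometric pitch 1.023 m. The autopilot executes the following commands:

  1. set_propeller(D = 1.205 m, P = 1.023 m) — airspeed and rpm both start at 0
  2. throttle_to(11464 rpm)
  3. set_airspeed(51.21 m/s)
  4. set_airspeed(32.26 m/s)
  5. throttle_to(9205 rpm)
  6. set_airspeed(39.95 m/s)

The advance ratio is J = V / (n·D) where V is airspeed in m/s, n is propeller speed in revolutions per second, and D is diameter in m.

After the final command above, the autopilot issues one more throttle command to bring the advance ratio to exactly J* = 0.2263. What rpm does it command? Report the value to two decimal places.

set_propeller: D = 1.205 m, P = 1.023 m (p = P/D = 0.848963); state ← (V=0, rpm=0)
throttle_to(11464): rpm ← 11464
set_airspeed(51.21): V ← 51.21 m/s
set_airspeed(32.26): V ← 32.26 m/s
throttle_to(9205): rpm ← 9205
set_airspeed(39.95): V ← 39.95 m/s
final state: V = 39.95 m/s, rpm = 9205 → n = rpm/60 = 153.416667 rev/s
target J* = 0.2263; solve J* = V/(n·D) for n: n = V/(J*·D) = 39.95/(0.2263 × 1.205) = 146.502550 rev/s
rpm = 60·n = 8790.152975

rpm = 8790.15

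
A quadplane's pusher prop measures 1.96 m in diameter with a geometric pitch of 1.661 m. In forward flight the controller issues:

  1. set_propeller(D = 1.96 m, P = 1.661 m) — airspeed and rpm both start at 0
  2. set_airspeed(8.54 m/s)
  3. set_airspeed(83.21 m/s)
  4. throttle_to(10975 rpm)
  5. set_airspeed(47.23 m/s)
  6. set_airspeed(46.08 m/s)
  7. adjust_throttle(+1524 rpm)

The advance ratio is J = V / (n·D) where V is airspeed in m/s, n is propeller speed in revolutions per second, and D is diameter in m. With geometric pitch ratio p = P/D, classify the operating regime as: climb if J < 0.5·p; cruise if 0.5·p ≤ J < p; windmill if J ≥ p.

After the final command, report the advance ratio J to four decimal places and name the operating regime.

set_propeller: D = 1.96 m, P = 1.661 m (p = P/D = 0.847449); state ← (V=0, rpm=0)
set_airspeed(8.54): V ← 8.54 m/s
set_airspeed(83.21): V ← 83.21 m/s
throttle_to(10975): rpm ← 10975
set_airspeed(47.23): V ← 47.23 m/s
set_airspeed(46.08): V ← 46.08 m/s
adjust_throttle(+1524): rpm ← 10975 +1524 = 12499
final state: V = 46.08 m/s, rpm = 12499 → n = rpm/60 = 208.316667 rev/s
J = V / (n·D) = 46.08 / (208.316667 × 1.96) = 0.112858
regime bands: climb J<0.4237 | cruise [0.4237, 0.8474) | windmill J≥0.8474
J = 0.1129 → climb

J = 0.1129, regime = climb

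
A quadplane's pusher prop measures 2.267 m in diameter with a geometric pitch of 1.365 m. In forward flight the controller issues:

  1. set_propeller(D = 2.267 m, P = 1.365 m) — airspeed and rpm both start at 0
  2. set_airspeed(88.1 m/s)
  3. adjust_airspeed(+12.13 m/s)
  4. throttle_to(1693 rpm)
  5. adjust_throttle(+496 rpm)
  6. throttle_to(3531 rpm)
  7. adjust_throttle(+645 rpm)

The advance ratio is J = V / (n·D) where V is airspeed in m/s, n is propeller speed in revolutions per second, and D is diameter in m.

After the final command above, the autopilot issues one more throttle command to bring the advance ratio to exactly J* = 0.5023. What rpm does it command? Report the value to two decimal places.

rpm = 5281.22

set_propeller: D = 2.267 m, P = 1.365 m (p = P/D = 0.602117); state ← (V=0, rpm=0)
set_airspeed(88.1): V ← 88.1 m/s
adjust_airspeed(+12.13): V ← 88.1 +12.13 = 100.23 m/s
throttle_to(1693): rpm ← 1693
adjust_throttle(+496): rpm ← 1693 +496 = 2189
throttle_to(3531): rpm ← 3531
adjust_throttle(+645): rpm ← 3531 +645 = 4176
final state: V = 100.23 m/s, rpm = 4176 → n = rpm/60 = 69.600000 rev/s
target J* = 0.5023; solve J* = V/(n·D) for n: n = V/(J*·D) = 100.23/(0.5023 × 2.267) = 88.020338 rev/s
rpm = 60·n = 5281.220282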